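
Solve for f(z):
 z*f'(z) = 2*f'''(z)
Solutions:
 f(z) = C1 + Integral(C2*airyai(2^(2/3)*z/2) + C3*airybi(2^(2/3)*z/2), z)


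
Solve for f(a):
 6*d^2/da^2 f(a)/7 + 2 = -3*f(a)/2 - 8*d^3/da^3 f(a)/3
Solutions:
 f(a) = C1*exp(a*(-6 + 3*3^(1/3)/(14*sqrt(2422) + 689)^(1/3) + 3^(2/3)*(14*sqrt(2422) + 689)^(1/3))/56)*sin(3*3^(1/6)*a*(-(14*sqrt(2422) + 689)^(1/3) + 3^(2/3)/(14*sqrt(2422) + 689)^(1/3))/56) + C2*exp(a*(-6 + 3*3^(1/3)/(14*sqrt(2422) + 689)^(1/3) + 3^(2/3)*(14*sqrt(2422) + 689)^(1/3))/56)*cos(3*3^(1/6)*a*(-(14*sqrt(2422) + 689)^(1/3) + 3^(2/3)/(14*sqrt(2422) + 689)^(1/3))/56) + C3*exp(-a*(3*3^(1/3)/(14*sqrt(2422) + 689)^(1/3) + 3 + 3^(2/3)*(14*sqrt(2422) + 689)^(1/3))/28) - 4/3


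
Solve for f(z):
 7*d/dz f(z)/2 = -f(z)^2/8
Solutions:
 f(z) = 28/(C1 + z)


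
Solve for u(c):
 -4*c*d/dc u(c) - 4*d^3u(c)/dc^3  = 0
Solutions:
 u(c) = C1 + Integral(C2*airyai(-c) + C3*airybi(-c), c)


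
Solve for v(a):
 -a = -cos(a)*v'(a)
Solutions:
 v(a) = C1 + Integral(a/cos(a), a)


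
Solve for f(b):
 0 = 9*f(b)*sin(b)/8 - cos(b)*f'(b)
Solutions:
 f(b) = C1/cos(b)^(9/8)


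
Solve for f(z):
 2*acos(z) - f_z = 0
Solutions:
 f(z) = C1 + 2*z*acos(z) - 2*sqrt(1 - z^2)


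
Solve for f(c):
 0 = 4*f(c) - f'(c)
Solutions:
 f(c) = C1*exp(4*c)


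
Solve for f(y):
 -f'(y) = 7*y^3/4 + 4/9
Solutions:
 f(y) = C1 - 7*y^4/16 - 4*y/9


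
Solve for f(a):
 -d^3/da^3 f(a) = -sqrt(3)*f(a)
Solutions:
 f(a) = C3*exp(3^(1/6)*a) + (C1*sin(3^(2/3)*a/2) + C2*cos(3^(2/3)*a/2))*exp(-3^(1/6)*a/2)


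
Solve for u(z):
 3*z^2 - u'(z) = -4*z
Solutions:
 u(z) = C1 + z^3 + 2*z^2


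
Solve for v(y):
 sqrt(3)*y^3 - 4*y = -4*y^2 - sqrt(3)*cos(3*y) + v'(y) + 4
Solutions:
 v(y) = C1 + sqrt(3)*y^4/4 + 4*y^3/3 - 2*y^2 - 4*y + sqrt(3)*sin(3*y)/3


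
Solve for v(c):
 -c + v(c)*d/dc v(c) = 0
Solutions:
 v(c) = -sqrt(C1 + c^2)
 v(c) = sqrt(C1 + c^2)


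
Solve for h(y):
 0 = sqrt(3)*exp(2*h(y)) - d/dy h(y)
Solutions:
 h(y) = log(-sqrt(-1/(C1 + sqrt(3)*y))) - log(2)/2
 h(y) = log(-1/(C1 + sqrt(3)*y))/2 - log(2)/2


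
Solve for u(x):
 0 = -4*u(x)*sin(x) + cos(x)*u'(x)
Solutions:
 u(x) = C1/cos(x)^4


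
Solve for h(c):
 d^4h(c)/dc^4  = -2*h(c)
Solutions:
 h(c) = (C1*sin(2^(3/4)*c/2) + C2*cos(2^(3/4)*c/2))*exp(-2^(3/4)*c/2) + (C3*sin(2^(3/4)*c/2) + C4*cos(2^(3/4)*c/2))*exp(2^(3/4)*c/2)


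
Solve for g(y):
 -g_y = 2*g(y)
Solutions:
 g(y) = C1*exp(-2*y)


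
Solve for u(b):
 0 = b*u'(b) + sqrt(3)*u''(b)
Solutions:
 u(b) = C1 + C2*erf(sqrt(2)*3^(3/4)*b/6)


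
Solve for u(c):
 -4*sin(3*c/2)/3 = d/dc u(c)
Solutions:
 u(c) = C1 + 8*cos(3*c/2)/9


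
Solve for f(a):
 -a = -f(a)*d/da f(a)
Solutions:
 f(a) = -sqrt(C1 + a^2)
 f(a) = sqrt(C1 + a^2)


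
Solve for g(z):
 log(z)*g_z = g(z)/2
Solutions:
 g(z) = C1*exp(li(z)/2)


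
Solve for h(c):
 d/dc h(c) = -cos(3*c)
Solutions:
 h(c) = C1 - sin(3*c)/3


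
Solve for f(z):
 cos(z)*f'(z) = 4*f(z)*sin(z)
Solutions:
 f(z) = C1/cos(z)^4


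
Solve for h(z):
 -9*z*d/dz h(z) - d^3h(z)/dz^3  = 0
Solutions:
 h(z) = C1 + Integral(C2*airyai(-3^(2/3)*z) + C3*airybi(-3^(2/3)*z), z)


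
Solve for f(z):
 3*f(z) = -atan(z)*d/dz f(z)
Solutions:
 f(z) = C1*exp(-3*Integral(1/atan(z), z))


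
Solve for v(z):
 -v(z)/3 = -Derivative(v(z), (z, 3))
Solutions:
 v(z) = C3*exp(3^(2/3)*z/3) + (C1*sin(3^(1/6)*z/2) + C2*cos(3^(1/6)*z/2))*exp(-3^(2/3)*z/6)


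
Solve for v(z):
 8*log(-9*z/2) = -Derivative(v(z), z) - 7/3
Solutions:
 v(z) = C1 - 8*z*log(-z) + z*(-16*log(3) + 8*log(2) + 17/3)


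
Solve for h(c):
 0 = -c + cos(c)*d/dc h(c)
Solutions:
 h(c) = C1 + Integral(c/cos(c), c)


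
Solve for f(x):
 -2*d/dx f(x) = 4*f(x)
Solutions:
 f(x) = C1*exp(-2*x)


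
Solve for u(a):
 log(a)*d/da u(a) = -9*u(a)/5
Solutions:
 u(a) = C1*exp(-9*li(a)/5)


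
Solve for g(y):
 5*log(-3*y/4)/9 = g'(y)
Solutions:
 g(y) = C1 + 5*y*log(-y)/9 + 5*y*(-2*log(2) - 1 + log(3))/9


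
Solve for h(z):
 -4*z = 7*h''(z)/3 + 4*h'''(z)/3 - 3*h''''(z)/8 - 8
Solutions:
 h(z) = C1 + C2*z + C3*exp(2*z*(8 - sqrt(190))/9) + C4*exp(2*z*(8 + sqrt(190))/9) - 2*z^3/7 + 108*z^2/49


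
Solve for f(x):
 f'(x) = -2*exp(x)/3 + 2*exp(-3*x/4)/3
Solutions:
 f(x) = C1 - 2*exp(x)/3 - 8*exp(-3*x/4)/9


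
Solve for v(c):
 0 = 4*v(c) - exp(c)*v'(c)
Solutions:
 v(c) = C1*exp(-4*exp(-c))


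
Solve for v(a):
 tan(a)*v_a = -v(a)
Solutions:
 v(a) = C1/sin(a)


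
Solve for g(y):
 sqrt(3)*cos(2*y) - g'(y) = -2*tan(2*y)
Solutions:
 g(y) = C1 - log(cos(2*y)) + sqrt(3)*sin(2*y)/2


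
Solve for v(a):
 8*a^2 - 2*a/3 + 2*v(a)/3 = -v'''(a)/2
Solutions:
 v(a) = C3*exp(-6^(2/3)*a/3) - 12*a^2 + a + (C1*sin(2^(2/3)*3^(1/6)*a/2) + C2*cos(2^(2/3)*3^(1/6)*a/2))*exp(6^(2/3)*a/6)


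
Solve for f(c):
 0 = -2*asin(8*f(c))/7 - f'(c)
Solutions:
 Integral(1/asin(8*_y), (_y, f(c))) = C1 - 2*c/7


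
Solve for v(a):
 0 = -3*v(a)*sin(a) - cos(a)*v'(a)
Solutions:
 v(a) = C1*cos(a)^3


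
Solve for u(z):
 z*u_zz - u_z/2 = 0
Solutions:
 u(z) = C1 + C2*z^(3/2)


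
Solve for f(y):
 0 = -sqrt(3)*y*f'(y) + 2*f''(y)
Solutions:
 f(y) = C1 + C2*erfi(3^(1/4)*y/2)


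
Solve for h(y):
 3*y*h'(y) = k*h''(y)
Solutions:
 h(y) = C1 + C2*erf(sqrt(6)*y*sqrt(-1/k)/2)/sqrt(-1/k)


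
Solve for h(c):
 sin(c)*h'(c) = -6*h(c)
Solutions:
 h(c) = C1*(cos(c)^3 + 3*cos(c)^2 + 3*cos(c) + 1)/(cos(c)^3 - 3*cos(c)^2 + 3*cos(c) - 1)


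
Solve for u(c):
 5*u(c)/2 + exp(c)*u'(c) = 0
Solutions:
 u(c) = C1*exp(5*exp(-c)/2)


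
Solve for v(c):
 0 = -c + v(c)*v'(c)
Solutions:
 v(c) = -sqrt(C1 + c^2)
 v(c) = sqrt(C1 + c^2)


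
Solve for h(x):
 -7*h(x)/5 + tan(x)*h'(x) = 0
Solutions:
 h(x) = C1*sin(x)^(7/5)


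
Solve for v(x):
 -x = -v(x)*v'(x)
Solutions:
 v(x) = -sqrt(C1 + x^2)
 v(x) = sqrt(C1 + x^2)


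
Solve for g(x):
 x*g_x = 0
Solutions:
 g(x) = C1


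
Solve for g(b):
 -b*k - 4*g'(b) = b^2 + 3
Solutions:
 g(b) = C1 - b^3/12 - b^2*k/8 - 3*b/4


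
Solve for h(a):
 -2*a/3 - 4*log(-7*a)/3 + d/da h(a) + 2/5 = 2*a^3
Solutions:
 h(a) = C1 + a^4/2 + a^2/3 + 4*a*log(-a)/3 + 2*a*(-13 + 10*log(7))/15


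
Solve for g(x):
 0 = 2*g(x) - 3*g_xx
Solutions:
 g(x) = C1*exp(-sqrt(6)*x/3) + C2*exp(sqrt(6)*x/3)


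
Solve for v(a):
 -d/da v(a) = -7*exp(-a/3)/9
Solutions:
 v(a) = C1 - 7*exp(-a/3)/3


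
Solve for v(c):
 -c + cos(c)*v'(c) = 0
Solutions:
 v(c) = C1 + Integral(c/cos(c), c)


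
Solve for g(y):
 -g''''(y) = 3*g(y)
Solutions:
 g(y) = (C1*sin(sqrt(2)*3^(1/4)*y/2) + C2*cos(sqrt(2)*3^(1/4)*y/2))*exp(-sqrt(2)*3^(1/4)*y/2) + (C3*sin(sqrt(2)*3^(1/4)*y/2) + C4*cos(sqrt(2)*3^(1/4)*y/2))*exp(sqrt(2)*3^(1/4)*y/2)


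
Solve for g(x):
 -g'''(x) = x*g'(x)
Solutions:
 g(x) = C1 + Integral(C2*airyai(-x) + C3*airybi(-x), x)


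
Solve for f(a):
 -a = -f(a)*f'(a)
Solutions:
 f(a) = -sqrt(C1 + a^2)
 f(a) = sqrt(C1 + a^2)


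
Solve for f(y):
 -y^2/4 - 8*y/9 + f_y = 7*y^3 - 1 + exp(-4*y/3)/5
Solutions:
 f(y) = C1 + 7*y^4/4 + y^3/12 + 4*y^2/9 - y - 3*exp(-4*y/3)/20


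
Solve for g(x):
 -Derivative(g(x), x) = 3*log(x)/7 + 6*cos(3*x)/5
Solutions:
 g(x) = C1 - 3*x*log(x)/7 + 3*x/7 - 2*sin(3*x)/5


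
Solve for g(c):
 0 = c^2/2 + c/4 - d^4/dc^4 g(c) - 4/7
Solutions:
 g(c) = C1 + C2*c + C3*c^2 + C4*c^3 + c^6/720 + c^5/480 - c^4/42


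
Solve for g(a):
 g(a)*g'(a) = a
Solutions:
 g(a) = -sqrt(C1 + a^2)
 g(a) = sqrt(C1 + a^2)


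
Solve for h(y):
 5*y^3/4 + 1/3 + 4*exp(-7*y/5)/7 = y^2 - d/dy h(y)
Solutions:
 h(y) = C1 - 5*y^4/16 + y^3/3 - y/3 + 20*exp(-7*y/5)/49


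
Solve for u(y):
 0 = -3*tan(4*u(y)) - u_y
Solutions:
 u(y) = -asin(C1*exp(-12*y))/4 + pi/4
 u(y) = asin(C1*exp(-12*y))/4


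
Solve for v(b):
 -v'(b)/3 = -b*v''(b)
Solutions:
 v(b) = C1 + C2*b^(4/3)


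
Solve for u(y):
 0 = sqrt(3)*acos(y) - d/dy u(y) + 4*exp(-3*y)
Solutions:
 u(y) = C1 + sqrt(3)*y*acos(y) - sqrt(3)*sqrt(1 - y^2) - 4*exp(-3*y)/3


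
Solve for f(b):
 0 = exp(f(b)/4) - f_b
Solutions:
 f(b) = 4*log(-1/(C1 + b)) + 8*log(2)


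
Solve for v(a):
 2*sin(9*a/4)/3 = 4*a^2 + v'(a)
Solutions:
 v(a) = C1 - 4*a^3/3 - 8*cos(9*a/4)/27


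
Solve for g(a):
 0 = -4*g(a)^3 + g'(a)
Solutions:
 g(a) = -sqrt(2)*sqrt(-1/(C1 + 4*a))/2
 g(a) = sqrt(2)*sqrt(-1/(C1 + 4*a))/2


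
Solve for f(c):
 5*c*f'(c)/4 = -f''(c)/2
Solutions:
 f(c) = C1 + C2*erf(sqrt(5)*c/2)


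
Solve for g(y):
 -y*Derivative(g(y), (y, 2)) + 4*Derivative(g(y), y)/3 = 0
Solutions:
 g(y) = C1 + C2*y^(7/3)


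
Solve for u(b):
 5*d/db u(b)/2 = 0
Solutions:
 u(b) = C1


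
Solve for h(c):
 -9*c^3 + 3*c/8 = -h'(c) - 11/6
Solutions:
 h(c) = C1 + 9*c^4/4 - 3*c^2/16 - 11*c/6


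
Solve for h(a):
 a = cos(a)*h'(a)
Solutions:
 h(a) = C1 + Integral(a/cos(a), a)


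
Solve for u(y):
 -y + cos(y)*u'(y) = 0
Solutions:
 u(y) = C1 + Integral(y/cos(y), y)


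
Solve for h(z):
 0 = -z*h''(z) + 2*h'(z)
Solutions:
 h(z) = C1 + C2*z^3


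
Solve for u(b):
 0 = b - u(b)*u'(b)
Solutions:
 u(b) = -sqrt(C1 + b^2)
 u(b) = sqrt(C1 + b^2)


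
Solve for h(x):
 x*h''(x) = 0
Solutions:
 h(x) = C1 + C2*x


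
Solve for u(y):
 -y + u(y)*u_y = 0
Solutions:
 u(y) = -sqrt(C1 + y^2)
 u(y) = sqrt(C1 + y^2)


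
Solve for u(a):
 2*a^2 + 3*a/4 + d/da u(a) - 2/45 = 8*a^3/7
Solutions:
 u(a) = C1 + 2*a^4/7 - 2*a^3/3 - 3*a^2/8 + 2*a/45


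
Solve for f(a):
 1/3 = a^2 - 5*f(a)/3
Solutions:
 f(a) = 3*a^2/5 - 1/5


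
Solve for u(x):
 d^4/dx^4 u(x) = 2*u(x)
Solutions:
 u(x) = C1*exp(-2^(1/4)*x) + C2*exp(2^(1/4)*x) + C3*sin(2^(1/4)*x) + C4*cos(2^(1/4)*x)


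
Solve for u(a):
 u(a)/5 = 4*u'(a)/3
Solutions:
 u(a) = C1*exp(3*a/20)


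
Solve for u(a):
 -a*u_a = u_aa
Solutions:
 u(a) = C1 + C2*erf(sqrt(2)*a/2)


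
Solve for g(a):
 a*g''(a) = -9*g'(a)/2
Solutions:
 g(a) = C1 + C2/a^(7/2)


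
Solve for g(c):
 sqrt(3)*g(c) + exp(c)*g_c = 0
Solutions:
 g(c) = C1*exp(sqrt(3)*exp(-c))


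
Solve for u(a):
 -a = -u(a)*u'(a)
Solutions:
 u(a) = -sqrt(C1 + a^2)
 u(a) = sqrt(C1 + a^2)


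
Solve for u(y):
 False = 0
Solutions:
 u(y) = C1 + zoo*y - 5*log(cos(3*y/4))/3


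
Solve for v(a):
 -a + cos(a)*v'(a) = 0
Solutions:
 v(a) = C1 + Integral(a/cos(a), a)


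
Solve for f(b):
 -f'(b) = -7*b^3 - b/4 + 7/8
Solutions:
 f(b) = C1 + 7*b^4/4 + b^2/8 - 7*b/8


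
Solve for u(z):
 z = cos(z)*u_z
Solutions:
 u(z) = C1 + Integral(z/cos(z), z)


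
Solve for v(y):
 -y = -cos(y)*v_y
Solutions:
 v(y) = C1 + Integral(y/cos(y), y)


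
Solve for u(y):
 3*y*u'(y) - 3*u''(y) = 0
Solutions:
 u(y) = C1 + C2*erfi(sqrt(2)*y/2)


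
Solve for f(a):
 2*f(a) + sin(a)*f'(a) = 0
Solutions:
 f(a) = C1*(cos(a) + 1)/(cos(a) - 1)


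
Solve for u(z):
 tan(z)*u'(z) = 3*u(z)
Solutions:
 u(z) = C1*sin(z)^3


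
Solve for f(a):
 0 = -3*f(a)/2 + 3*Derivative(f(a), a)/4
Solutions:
 f(a) = C1*exp(2*a)


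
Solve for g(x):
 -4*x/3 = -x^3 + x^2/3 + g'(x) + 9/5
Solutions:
 g(x) = C1 + x^4/4 - x^3/9 - 2*x^2/3 - 9*x/5


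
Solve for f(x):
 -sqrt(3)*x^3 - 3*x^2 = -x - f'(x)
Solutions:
 f(x) = C1 + sqrt(3)*x^4/4 + x^3 - x^2/2


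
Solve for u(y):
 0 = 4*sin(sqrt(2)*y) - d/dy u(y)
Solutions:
 u(y) = C1 - 2*sqrt(2)*cos(sqrt(2)*y)


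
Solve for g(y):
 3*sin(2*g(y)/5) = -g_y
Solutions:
 3*y + 5*log(cos(2*g(y)/5) - 1)/4 - 5*log(cos(2*g(y)/5) + 1)/4 = C1


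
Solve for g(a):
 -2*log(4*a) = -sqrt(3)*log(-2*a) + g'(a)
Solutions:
 g(a) = C1 - a*(2 - sqrt(3))*log(a) + a*(-4*log(2) - sqrt(3) + sqrt(3)*log(2) + 2 + sqrt(3)*I*pi)


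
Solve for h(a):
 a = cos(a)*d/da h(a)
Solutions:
 h(a) = C1 + Integral(a/cos(a), a)


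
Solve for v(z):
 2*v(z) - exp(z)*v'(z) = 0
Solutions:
 v(z) = C1*exp(-2*exp(-z))


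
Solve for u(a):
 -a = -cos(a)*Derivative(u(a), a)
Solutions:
 u(a) = C1 + Integral(a/cos(a), a)


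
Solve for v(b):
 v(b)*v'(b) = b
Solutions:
 v(b) = -sqrt(C1 + b^2)
 v(b) = sqrt(C1 + b^2)


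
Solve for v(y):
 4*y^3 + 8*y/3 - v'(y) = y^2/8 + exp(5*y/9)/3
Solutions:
 v(y) = C1 + y^4 - y^3/24 + 4*y^2/3 - 3*exp(5*y/9)/5


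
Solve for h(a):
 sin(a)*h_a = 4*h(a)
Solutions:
 h(a) = C1*(cos(a)^2 - 2*cos(a) + 1)/(cos(a)^2 + 2*cos(a) + 1)


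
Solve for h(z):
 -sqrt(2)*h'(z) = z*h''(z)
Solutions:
 h(z) = C1 + C2*z^(1 - sqrt(2))


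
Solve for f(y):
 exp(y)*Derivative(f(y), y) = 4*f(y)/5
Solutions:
 f(y) = C1*exp(-4*exp(-y)/5)


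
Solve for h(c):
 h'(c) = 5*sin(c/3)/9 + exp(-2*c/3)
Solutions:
 h(c) = C1 - 5*cos(c/3)/3 - 3*exp(-2*c/3)/2


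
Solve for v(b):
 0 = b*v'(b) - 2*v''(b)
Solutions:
 v(b) = C1 + C2*erfi(b/2)


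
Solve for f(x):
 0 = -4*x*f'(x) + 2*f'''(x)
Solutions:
 f(x) = C1 + Integral(C2*airyai(2^(1/3)*x) + C3*airybi(2^(1/3)*x), x)


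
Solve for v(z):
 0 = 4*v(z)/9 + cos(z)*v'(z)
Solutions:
 v(z) = C1*(sin(z) - 1)^(2/9)/(sin(z) + 1)^(2/9)


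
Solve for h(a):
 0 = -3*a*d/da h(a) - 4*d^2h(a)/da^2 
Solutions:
 h(a) = C1 + C2*erf(sqrt(6)*a/4)


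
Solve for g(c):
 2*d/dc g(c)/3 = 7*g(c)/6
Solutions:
 g(c) = C1*exp(7*c/4)


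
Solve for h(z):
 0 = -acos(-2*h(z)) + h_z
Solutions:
 Integral(1/acos(-2*_y), (_y, h(z))) = C1 + z


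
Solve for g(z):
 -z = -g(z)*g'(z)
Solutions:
 g(z) = -sqrt(C1 + z^2)
 g(z) = sqrt(C1 + z^2)


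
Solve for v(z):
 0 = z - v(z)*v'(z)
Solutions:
 v(z) = -sqrt(C1 + z^2)
 v(z) = sqrt(C1 + z^2)


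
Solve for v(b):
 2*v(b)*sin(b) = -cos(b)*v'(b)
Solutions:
 v(b) = C1*cos(b)^2


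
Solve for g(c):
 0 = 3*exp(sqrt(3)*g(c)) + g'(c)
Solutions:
 g(c) = sqrt(3)*(2*log(1/(C1 + 3*c)) - log(3))/6


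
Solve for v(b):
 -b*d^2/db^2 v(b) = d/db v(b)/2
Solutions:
 v(b) = C1 + C2*sqrt(b)


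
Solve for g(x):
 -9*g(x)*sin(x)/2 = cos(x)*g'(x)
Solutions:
 g(x) = C1*cos(x)^(9/2)


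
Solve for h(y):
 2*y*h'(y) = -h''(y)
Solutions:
 h(y) = C1 + C2*erf(y)


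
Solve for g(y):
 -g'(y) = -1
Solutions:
 g(y) = C1 + y


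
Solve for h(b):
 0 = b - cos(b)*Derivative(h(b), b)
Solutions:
 h(b) = C1 + Integral(b/cos(b), b)


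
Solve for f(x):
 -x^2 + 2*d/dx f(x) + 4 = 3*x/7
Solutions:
 f(x) = C1 + x^3/6 + 3*x^2/28 - 2*x


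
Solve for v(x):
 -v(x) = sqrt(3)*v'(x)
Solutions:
 v(x) = C1*exp(-sqrt(3)*x/3)


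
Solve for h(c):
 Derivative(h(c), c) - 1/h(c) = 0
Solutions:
 h(c) = -sqrt(C1 + 2*c)
 h(c) = sqrt(C1 + 2*c)


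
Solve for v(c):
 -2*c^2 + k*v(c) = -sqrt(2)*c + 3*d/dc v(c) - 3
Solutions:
 v(c) = C1*exp(c*k/3) + 2*c^2/k - sqrt(2)*c/k + 12*c/k^2 - 3/k - 3*sqrt(2)/k^2 + 36/k^3


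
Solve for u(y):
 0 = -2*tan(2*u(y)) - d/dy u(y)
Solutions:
 u(y) = -asin(C1*exp(-4*y))/2 + pi/2
 u(y) = asin(C1*exp(-4*y))/2


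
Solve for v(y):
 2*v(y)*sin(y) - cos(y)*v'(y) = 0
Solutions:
 v(y) = C1/cos(y)^2


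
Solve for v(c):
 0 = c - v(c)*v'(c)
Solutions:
 v(c) = -sqrt(C1 + c^2)
 v(c) = sqrt(C1 + c^2)


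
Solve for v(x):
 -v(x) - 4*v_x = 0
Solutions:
 v(x) = C1*exp(-x/4)


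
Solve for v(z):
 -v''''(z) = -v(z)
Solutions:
 v(z) = C1*exp(-z) + C2*exp(z) + C3*sin(z) + C4*cos(z)


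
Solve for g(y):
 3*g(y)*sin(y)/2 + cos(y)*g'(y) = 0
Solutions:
 g(y) = C1*cos(y)^(3/2)


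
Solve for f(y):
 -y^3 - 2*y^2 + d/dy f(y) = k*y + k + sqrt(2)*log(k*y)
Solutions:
 f(y) = C1 + k*y^2/2 + y^4/4 + 2*y^3/3 + y*(k - sqrt(2)) + sqrt(2)*y*log(k*y)


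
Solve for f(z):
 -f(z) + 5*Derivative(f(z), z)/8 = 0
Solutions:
 f(z) = C1*exp(8*z/5)


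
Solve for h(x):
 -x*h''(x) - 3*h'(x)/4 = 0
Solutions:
 h(x) = C1 + C2*x^(1/4)


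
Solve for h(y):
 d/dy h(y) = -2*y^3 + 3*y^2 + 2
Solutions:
 h(y) = C1 - y^4/2 + y^3 + 2*y


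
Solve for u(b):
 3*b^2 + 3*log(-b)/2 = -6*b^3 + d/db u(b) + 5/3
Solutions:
 u(b) = C1 + 3*b^4/2 + b^3 + 3*b*log(-b)/2 - 19*b/6


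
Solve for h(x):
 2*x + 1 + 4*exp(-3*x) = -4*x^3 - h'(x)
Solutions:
 h(x) = C1 - x^4 - x^2 - x + 4*exp(-3*x)/3


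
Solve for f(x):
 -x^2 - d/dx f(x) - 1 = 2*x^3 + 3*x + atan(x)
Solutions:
 f(x) = C1 - x^4/2 - x^3/3 - 3*x^2/2 - x*atan(x) - x + log(x^2 + 1)/2


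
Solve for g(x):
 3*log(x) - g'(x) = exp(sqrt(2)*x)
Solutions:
 g(x) = C1 + 3*x*log(x) - 3*x - sqrt(2)*exp(sqrt(2)*x)/2


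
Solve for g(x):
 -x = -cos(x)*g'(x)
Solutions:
 g(x) = C1 + Integral(x/cos(x), x)


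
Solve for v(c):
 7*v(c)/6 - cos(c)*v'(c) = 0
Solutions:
 v(c) = C1*(sin(c) + 1)^(7/12)/(sin(c) - 1)^(7/12)


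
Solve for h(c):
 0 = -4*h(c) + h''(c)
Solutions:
 h(c) = C1*exp(-2*c) + C2*exp(2*c)


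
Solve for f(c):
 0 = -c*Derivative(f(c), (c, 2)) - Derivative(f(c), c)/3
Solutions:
 f(c) = C1 + C2*c^(2/3)


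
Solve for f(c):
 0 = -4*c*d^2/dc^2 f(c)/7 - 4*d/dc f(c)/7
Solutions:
 f(c) = C1 + C2*log(c)


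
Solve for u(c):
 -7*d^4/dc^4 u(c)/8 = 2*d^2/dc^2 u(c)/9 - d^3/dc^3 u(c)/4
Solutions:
 u(c) = C1 + C2*c + (C3*sin(sqrt(103)*c/21) + C4*cos(sqrt(103)*c/21))*exp(c/7)


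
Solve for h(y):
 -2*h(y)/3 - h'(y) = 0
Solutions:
 h(y) = C1*exp(-2*y/3)


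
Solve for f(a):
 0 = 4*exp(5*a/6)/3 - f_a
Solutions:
 f(a) = C1 + 8*exp(5*a/6)/5


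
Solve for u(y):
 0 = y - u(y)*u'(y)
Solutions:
 u(y) = -sqrt(C1 + y^2)
 u(y) = sqrt(C1 + y^2)


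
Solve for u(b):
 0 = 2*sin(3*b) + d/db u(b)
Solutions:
 u(b) = C1 + 2*cos(3*b)/3


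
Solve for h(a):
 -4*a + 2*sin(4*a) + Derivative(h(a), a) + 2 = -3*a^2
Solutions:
 h(a) = C1 - a^3 + 2*a^2 - 2*a + cos(4*a)/2


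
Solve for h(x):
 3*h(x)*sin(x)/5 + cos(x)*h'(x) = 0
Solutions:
 h(x) = C1*cos(x)^(3/5)


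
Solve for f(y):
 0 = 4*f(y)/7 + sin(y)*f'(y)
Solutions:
 f(y) = C1*(cos(y) + 1)^(2/7)/(cos(y) - 1)^(2/7)


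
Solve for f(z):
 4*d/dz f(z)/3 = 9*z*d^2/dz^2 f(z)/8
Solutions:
 f(z) = C1 + C2*z^(59/27)


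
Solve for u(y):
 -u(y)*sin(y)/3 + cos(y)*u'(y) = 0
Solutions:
 u(y) = C1/cos(y)^(1/3)


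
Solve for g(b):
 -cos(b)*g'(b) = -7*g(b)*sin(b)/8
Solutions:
 g(b) = C1/cos(b)^(7/8)


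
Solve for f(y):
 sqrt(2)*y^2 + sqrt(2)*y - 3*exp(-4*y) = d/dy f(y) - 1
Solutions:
 f(y) = C1 + sqrt(2)*y^3/3 + sqrt(2)*y^2/2 + y + 3*exp(-4*y)/4


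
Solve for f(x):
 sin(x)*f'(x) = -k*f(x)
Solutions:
 f(x) = C1*exp(k*(-log(cos(x) - 1) + log(cos(x) + 1))/2)


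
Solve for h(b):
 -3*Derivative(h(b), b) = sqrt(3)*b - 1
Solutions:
 h(b) = C1 - sqrt(3)*b^2/6 + b/3


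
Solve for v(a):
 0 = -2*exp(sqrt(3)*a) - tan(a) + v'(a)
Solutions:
 v(a) = C1 + 2*sqrt(3)*exp(sqrt(3)*a)/3 - log(cos(a))


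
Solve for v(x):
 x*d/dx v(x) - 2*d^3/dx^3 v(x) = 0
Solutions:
 v(x) = C1 + Integral(C2*airyai(2^(2/3)*x/2) + C3*airybi(2^(2/3)*x/2), x)


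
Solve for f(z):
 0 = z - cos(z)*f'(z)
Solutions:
 f(z) = C1 + Integral(z/cos(z), z)


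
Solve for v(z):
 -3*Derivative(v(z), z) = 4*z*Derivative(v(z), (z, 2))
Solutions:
 v(z) = C1 + C2*z^(1/4)


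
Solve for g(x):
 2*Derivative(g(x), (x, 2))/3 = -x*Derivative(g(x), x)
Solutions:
 g(x) = C1 + C2*erf(sqrt(3)*x/2)


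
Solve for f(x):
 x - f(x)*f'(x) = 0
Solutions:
 f(x) = -sqrt(C1 + x^2)
 f(x) = sqrt(C1 + x^2)


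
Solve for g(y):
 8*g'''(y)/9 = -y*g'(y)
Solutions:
 g(y) = C1 + Integral(C2*airyai(-3^(2/3)*y/2) + C3*airybi(-3^(2/3)*y/2), y)


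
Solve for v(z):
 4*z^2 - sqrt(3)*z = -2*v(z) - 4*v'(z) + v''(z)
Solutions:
 v(z) = C1*exp(z*(2 - sqrt(6))) + C2*exp(z*(2 + sqrt(6))) - 2*z^2 + sqrt(3)*z/2 + 8*z - 18 - sqrt(3)


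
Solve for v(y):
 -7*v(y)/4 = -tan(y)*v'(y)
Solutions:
 v(y) = C1*sin(y)^(7/4)


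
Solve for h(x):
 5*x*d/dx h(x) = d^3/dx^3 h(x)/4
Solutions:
 h(x) = C1 + Integral(C2*airyai(20^(1/3)*x) + C3*airybi(20^(1/3)*x), x)


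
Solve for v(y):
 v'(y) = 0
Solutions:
 v(y) = C1


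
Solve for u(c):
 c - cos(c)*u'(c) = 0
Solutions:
 u(c) = C1 + Integral(c/cos(c), c)


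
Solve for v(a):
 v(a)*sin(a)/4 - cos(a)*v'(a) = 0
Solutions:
 v(a) = C1/cos(a)^(1/4)


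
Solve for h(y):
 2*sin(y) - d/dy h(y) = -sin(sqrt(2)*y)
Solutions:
 h(y) = C1 - 2*cos(y) - sqrt(2)*cos(sqrt(2)*y)/2


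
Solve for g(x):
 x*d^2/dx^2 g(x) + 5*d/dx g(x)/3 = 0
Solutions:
 g(x) = C1 + C2/x^(2/3)


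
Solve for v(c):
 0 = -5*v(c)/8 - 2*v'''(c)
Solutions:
 v(c) = C3*exp(-2^(2/3)*5^(1/3)*c/4) + (C1*sin(2^(2/3)*sqrt(3)*5^(1/3)*c/8) + C2*cos(2^(2/3)*sqrt(3)*5^(1/3)*c/8))*exp(2^(2/3)*5^(1/3)*c/8)


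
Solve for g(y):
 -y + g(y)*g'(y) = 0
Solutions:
 g(y) = -sqrt(C1 + y^2)
 g(y) = sqrt(C1 + y^2)


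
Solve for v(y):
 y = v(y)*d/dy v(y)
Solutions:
 v(y) = -sqrt(C1 + y^2)
 v(y) = sqrt(C1 + y^2)


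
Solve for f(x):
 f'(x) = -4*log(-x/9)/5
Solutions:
 f(x) = C1 - 4*x*log(-x)/5 + 4*x*(1 + 2*log(3))/5


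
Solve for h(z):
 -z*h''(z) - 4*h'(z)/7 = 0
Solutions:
 h(z) = C1 + C2*z^(3/7)


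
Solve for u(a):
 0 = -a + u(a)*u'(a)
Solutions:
 u(a) = -sqrt(C1 + a^2)
 u(a) = sqrt(C1 + a^2)


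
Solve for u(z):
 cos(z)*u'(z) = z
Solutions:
 u(z) = C1 + Integral(z/cos(z), z)


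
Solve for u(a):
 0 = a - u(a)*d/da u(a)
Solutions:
 u(a) = -sqrt(C1 + a^2)
 u(a) = sqrt(C1 + a^2)


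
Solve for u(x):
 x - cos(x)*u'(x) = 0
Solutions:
 u(x) = C1 + Integral(x/cos(x), x)


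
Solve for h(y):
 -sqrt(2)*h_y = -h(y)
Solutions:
 h(y) = C1*exp(sqrt(2)*y/2)


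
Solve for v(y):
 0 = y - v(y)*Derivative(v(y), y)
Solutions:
 v(y) = -sqrt(C1 + y^2)
 v(y) = sqrt(C1 + y^2)


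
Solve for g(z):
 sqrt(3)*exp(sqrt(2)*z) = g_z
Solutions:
 g(z) = C1 + sqrt(6)*exp(sqrt(2)*z)/2


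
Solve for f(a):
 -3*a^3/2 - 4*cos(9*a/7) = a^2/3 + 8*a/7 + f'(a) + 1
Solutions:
 f(a) = C1 - 3*a^4/8 - a^3/9 - 4*a^2/7 - a - 28*sin(9*a/7)/9


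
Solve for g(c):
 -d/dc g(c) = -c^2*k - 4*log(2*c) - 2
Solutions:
 g(c) = C1 + c^3*k/3 + 4*c*log(c) - 2*c + c*log(16)


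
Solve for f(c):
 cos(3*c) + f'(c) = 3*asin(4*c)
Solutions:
 f(c) = C1 + 3*c*asin(4*c) + 3*sqrt(1 - 16*c^2)/4 - sin(3*c)/3


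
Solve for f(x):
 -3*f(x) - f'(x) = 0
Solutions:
 f(x) = C1*exp(-3*x)


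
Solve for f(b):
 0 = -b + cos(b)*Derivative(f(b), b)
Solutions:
 f(b) = C1 + Integral(b/cos(b), b)


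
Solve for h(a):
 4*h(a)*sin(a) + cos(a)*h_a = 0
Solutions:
 h(a) = C1*cos(a)^4


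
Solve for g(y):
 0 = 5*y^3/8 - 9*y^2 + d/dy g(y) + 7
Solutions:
 g(y) = C1 - 5*y^4/32 + 3*y^3 - 7*y


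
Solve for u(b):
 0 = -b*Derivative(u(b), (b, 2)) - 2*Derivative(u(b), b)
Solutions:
 u(b) = C1 + C2/b


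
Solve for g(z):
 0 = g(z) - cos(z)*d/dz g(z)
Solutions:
 g(z) = C1*sqrt(sin(z) + 1)/sqrt(sin(z) - 1)


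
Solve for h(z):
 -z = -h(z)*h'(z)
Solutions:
 h(z) = -sqrt(C1 + z^2)
 h(z) = sqrt(C1 + z^2)


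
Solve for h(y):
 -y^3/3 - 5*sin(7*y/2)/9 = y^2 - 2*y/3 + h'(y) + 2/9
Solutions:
 h(y) = C1 - y^4/12 - y^3/3 + y^2/3 - 2*y/9 + 10*cos(7*y/2)/63


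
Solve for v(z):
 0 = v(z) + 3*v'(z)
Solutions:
 v(z) = C1*exp(-z/3)


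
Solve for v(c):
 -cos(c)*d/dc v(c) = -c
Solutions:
 v(c) = C1 + Integral(c/cos(c), c)


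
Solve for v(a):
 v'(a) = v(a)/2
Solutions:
 v(a) = C1*exp(a/2)


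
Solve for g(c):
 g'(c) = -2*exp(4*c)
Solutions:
 g(c) = C1 - exp(4*c)/2


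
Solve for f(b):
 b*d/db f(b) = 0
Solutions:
 f(b) = C1


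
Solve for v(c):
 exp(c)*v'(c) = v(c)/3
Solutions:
 v(c) = C1*exp(-exp(-c)/3)


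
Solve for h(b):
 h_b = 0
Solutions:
 h(b) = C1


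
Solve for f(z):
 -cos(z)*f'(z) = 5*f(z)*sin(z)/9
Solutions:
 f(z) = C1*cos(z)^(5/9)


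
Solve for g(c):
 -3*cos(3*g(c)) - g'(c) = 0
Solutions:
 g(c) = -asin((C1 + exp(18*c))/(C1 - exp(18*c)))/3 + pi/3
 g(c) = asin((C1 + exp(18*c))/(C1 - exp(18*c)))/3


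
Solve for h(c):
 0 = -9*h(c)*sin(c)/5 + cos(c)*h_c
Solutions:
 h(c) = C1/cos(c)^(9/5)


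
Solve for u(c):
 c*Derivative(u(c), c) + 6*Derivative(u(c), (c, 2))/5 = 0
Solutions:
 u(c) = C1 + C2*erf(sqrt(15)*c/6)


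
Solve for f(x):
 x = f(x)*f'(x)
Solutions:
 f(x) = -sqrt(C1 + x^2)
 f(x) = sqrt(C1 + x^2)


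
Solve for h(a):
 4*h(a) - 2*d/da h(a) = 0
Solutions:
 h(a) = C1*exp(2*a)


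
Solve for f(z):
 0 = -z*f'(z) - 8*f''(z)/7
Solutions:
 f(z) = C1 + C2*erf(sqrt(7)*z/4)


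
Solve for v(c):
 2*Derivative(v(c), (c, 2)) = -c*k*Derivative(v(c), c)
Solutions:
 v(c) = Piecewise((-sqrt(pi)*C1*erf(c*sqrt(k)/2)/sqrt(k) - C2, (k > 0) | (k < 0)), (-C1*c - C2, True))


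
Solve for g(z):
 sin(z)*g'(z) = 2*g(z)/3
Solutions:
 g(z) = C1*(cos(z) - 1)^(1/3)/(cos(z) + 1)^(1/3)


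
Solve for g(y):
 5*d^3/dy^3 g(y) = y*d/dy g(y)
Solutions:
 g(y) = C1 + Integral(C2*airyai(5^(2/3)*y/5) + C3*airybi(5^(2/3)*y/5), y)


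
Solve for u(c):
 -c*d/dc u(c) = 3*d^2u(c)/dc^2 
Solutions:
 u(c) = C1 + C2*erf(sqrt(6)*c/6)


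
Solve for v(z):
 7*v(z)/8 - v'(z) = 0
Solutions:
 v(z) = C1*exp(7*z/8)


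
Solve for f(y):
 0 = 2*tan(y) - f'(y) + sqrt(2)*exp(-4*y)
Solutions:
 f(y) = C1 + log(tan(y)^2 + 1) - sqrt(2)*exp(-4*y)/4


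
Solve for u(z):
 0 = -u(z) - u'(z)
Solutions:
 u(z) = C1*exp(-z)


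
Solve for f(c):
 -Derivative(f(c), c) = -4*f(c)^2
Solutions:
 f(c) = -1/(C1 + 4*c)


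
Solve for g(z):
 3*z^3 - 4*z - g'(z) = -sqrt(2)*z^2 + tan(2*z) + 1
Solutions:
 g(z) = C1 + 3*z^4/4 + sqrt(2)*z^3/3 - 2*z^2 - z + log(cos(2*z))/2


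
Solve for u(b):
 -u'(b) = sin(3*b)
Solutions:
 u(b) = C1 + cos(3*b)/3


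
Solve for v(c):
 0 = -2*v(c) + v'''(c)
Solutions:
 v(c) = C3*exp(2^(1/3)*c) + (C1*sin(2^(1/3)*sqrt(3)*c/2) + C2*cos(2^(1/3)*sqrt(3)*c/2))*exp(-2^(1/3)*c/2)


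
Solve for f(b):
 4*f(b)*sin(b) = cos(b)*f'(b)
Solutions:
 f(b) = C1/cos(b)^4


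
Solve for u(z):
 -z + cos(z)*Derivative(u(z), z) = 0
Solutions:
 u(z) = C1 + Integral(z/cos(z), z)


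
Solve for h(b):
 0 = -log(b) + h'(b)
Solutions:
 h(b) = C1 + b*log(b) - b


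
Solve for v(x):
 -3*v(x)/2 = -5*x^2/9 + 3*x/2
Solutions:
 v(x) = x*(10*x - 27)/27


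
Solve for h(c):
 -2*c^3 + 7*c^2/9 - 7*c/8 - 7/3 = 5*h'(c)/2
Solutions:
 h(c) = C1 - c^4/5 + 14*c^3/135 - 7*c^2/40 - 14*c/15


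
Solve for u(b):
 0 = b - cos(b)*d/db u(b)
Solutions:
 u(b) = C1 + Integral(b/cos(b), b)


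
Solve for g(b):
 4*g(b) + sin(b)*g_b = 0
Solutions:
 g(b) = C1*(cos(b)^2 + 2*cos(b) + 1)/(cos(b)^2 - 2*cos(b) + 1)


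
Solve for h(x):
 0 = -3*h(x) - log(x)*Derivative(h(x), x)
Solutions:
 h(x) = C1*exp(-3*li(x))


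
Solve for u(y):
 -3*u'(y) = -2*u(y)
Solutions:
 u(y) = C1*exp(2*y/3)


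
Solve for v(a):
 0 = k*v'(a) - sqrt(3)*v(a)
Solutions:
 v(a) = C1*exp(sqrt(3)*a/k)


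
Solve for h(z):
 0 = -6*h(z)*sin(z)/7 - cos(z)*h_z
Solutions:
 h(z) = C1*cos(z)^(6/7)


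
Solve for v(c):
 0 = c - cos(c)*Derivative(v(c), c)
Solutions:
 v(c) = C1 + Integral(c/cos(c), c)


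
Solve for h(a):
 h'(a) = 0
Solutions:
 h(a) = C1


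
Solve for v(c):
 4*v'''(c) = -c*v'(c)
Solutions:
 v(c) = C1 + Integral(C2*airyai(-2^(1/3)*c/2) + C3*airybi(-2^(1/3)*c/2), c)


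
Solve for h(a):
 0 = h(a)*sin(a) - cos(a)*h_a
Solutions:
 h(a) = C1/cos(a)


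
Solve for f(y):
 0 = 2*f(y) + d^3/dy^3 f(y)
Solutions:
 f(y) = C3*exp(-2^(1/3)*y) + (C1*sin(2^(1/3)*sqrt(3)*y/2) + C2*cos(2^(1/3)*sqrt(3)*y/2))*exp(2^(1/3)*y/2)


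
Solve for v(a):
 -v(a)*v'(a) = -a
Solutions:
 v(a) = -sqrt(C1 + a^2)
 v(a) = sqrt(C1 + a^2)


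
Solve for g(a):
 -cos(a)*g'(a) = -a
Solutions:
 g(a) = C1 + Integral(a/cos(a), a)


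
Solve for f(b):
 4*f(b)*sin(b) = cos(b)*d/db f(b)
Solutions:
 f(b) = C1/cos(b)^4


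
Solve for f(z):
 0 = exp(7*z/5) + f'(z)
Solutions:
 f(z) = C1 - 5*exp(7*z/5)/7


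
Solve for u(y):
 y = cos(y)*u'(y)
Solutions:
 u(y) = C1 + Integral(y/cos(y), y)


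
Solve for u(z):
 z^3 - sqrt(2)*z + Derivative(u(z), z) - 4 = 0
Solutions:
 u(z) = C1 - z^4/4 + sqrt(2)*z^2/2 + 4*z


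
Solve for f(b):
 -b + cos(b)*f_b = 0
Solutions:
 f(b) = C1 + Integral(b/cos(b), b)


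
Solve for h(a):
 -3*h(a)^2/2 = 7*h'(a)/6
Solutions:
 h(a) = 7/(C1 + 9*a)


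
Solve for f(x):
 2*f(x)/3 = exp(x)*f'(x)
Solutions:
 f(x) = C1*exp(-2*exp(-x)/3)


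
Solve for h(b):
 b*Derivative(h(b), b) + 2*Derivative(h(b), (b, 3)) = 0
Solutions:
 h(b) = C1 + Integral(C2*airyai(-2^(2/3)*b/2) + C3*airybi(-2^(2/3)*b/2), b)


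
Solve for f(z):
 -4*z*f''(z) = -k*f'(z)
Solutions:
 f(z) = C1 + z^(re(k)/4 + 1)*(C2*sin(log(z)*Abs(im(k))/4) + C3*cos(log(z)*im(k)/4))


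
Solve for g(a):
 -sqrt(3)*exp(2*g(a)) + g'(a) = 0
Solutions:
 g(a) = log(-sqrt(-1/(C1 + sqrt(3)*a))) - log(2)/2
 g(a) = log(-1/(C1 + sqrt(3)*a))/2 - log(2)/2


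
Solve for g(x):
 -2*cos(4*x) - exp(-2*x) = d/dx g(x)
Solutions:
 g(x) = C1 - sin(4*x)/2 + exp(-2*x)/2


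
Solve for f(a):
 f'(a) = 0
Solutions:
 f(a) = C1


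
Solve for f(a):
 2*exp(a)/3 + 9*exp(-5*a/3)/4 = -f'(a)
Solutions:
 f(a) = C1 - 2*exp(a)/3 + 27*exp(-5*a/3)/20


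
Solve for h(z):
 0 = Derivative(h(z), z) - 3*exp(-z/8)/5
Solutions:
 h(z) = C1 - 24*exp(-z/8)/5


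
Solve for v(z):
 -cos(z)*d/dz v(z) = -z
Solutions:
 v(z) = C1 + Integral(z/cos(z), z)


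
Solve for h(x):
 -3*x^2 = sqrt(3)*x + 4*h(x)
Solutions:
 h(x) = x*(-3*x - sqrt(3))/4


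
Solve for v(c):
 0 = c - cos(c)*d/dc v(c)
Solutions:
 v(c) = C1 + Integral(c/cos(c), c)


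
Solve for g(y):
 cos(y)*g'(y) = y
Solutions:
 g(y) = C1 + Integral(y/cos(y), y)


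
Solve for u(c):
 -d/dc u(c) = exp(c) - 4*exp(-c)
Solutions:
 u(c) = C1 - exp(c) - 4*exp(-c)


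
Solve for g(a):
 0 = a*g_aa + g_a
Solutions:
 g(a) = C1 + C2*log(a)


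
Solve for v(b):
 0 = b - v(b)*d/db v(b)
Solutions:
 v(b) = -sqrt(C1 + b^2)
 v(b) = sqrt(C1 + b^2)


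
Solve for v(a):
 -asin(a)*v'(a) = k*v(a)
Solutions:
 v(a) = C1*exp(-k*Integral(1/asin(a), a))


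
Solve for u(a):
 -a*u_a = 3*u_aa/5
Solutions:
 u(a) = C1 + C2*erf(sqrt(30)*a/6)


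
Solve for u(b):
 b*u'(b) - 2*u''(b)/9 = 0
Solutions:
 u(b) = C1 + C2*erfi(3*b/2)


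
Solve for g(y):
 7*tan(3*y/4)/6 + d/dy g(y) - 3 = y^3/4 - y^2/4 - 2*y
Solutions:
 g(y) = C1 + y^4/16 - y^3/12 - y^2 + 3*y + 14*log(cos(3*y/4))/9


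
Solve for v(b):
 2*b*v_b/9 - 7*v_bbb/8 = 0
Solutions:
 v(b) = C1 + Integral(C2*airyai(2*294^(1/3)*b/21) + C3*airybi(2*294^(1/3)*b/21), b)


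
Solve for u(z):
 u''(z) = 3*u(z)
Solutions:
 u(z) = C1*exp(-sqrt(3)*z) + C2*exp(sqrt(3)*z)


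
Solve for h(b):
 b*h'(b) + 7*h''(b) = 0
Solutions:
 h(b) = C1 + C2*erf(sqrt(14)*b/14)


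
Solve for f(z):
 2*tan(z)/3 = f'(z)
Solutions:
 f(z) = C1 - 2*log(cos(z))/3


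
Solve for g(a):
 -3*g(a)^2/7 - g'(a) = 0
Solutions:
 g(a) = 7/(C1 + 3*a)


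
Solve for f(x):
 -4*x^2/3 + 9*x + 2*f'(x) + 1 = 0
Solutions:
 f(x) = C1 + 2*x^3/9 - 9*x^2/4 - x/2


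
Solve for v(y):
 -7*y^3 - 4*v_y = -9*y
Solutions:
 v(y) = C1 - 7*y^4/16 + 9*y^2/8


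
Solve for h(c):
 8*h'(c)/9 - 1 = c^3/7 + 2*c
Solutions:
 h(c) = C1 + 9*c^4/224 + 9*c^2/8 + 9*c/8


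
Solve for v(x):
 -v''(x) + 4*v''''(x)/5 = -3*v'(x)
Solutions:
 v(x) = C1 + C2*exp(15^(1/3)*x*(15^(1/3)/(sqrt(714) + 27)^(1/3) + (sqrt(714) + 27)^(1/3))/12)*sin(3^(1/6)*5^(1/3)*x*(-3^(2/3)*(sqrt(714) + 27)^(1/3) + 3*5^(1/3)/(sqrt(714) + 27)^(1/3))/12) + C3*exp(15^(1/3)*x*(15^(1/3)/(sqrt(714) + 27)^(1/3) + (sqrt(714) + 27)^(1/3))/12)*cos(3^(1/6)*5^(1/3)*x*(-3^(2/3)*(sqrt(714) + 27)^(1/3) + 3*5^(1/3)/(sqrt(714) + 27)^(1/3))/12) + C4*exp(-15^(1/3)*x*(15^(1/3)/(sqrt(714) + 27)^(1/3) + (sqrt(714) + 27)^(1/3))/6)


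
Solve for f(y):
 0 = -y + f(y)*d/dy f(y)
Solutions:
 f(y) = -sqrt(C1 + y^2)
 f(y) = sqrt(C1 + y^2)


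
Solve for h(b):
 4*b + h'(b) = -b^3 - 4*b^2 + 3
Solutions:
 h(b) = C1 - b^4/4 - 4*b^3/3 - 2*b^2 + 3*b


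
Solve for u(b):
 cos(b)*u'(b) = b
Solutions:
 u(b) = C1 + Integral(b/cos(b), b)


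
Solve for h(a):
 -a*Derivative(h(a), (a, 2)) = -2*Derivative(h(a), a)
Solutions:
 h(a) = C1 + C2*a^3


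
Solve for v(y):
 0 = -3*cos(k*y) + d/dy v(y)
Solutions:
 v(y) = C1 + 3*sin(k*y)/k


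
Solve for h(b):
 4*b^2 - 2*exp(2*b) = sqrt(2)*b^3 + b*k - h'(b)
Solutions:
 h(b) = C1 + sqrt(2)*b^4/4 - 4*b^3/3 + b^2*k/2 + exp(2*b)


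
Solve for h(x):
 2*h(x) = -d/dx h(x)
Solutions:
 h(x) = C1*exp(-2*x)


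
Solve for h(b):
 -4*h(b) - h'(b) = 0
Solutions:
 h(b) = C1*exp(-4*b)


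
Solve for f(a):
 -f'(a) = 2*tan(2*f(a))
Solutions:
 f(a) = -asin(C1*exp(-4*a))/2 + pi/2
 f(a) = asin(C1*exp(-4*a))/2


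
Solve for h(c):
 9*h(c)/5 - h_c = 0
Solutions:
 h(c) = C1*exp(9*c/5)


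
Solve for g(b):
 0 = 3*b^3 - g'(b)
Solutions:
 g(b) = C1 + 3*b^4/4


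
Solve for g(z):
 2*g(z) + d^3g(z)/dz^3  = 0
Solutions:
 g(z) = C3*exp(-2^(1/3)*z) + (C1*sin(2^(1/3)*sqrt(3)*z/2) + C2*cos(2^(1/3)*sqrt(3)*z/2))*exp(2^(1/3)*z/2)


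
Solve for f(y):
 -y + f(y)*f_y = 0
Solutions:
 f(y) = -sqrt(C1 + y^2)
 f(y) = sqrt(C1 + y^2)


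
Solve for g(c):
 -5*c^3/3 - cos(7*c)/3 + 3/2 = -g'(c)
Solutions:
 g(c) = C1 + 5*c^4/12 - 3*c/2 + sin(7*c)/21


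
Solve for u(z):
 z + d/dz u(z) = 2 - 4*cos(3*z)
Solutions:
 u(z) = C1 - z^2/2 + 2*z - 4*sin(3*z)/3


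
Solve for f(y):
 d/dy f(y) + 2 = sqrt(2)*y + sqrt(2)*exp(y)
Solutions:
 f(y) = C1 + sqrt(2)*y^2/2 - 2*y + sqrt(2)*exp(y)


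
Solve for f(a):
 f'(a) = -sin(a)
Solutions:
 f(a) = C1 + cos(a)


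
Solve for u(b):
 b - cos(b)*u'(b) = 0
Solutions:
 u(b) = C1 + Integral(b/cos(b), b)


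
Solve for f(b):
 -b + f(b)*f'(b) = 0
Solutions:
 f(b) = -sqrt(C1 + b^2)
 f(b) = sqrt(C1 + b^2)


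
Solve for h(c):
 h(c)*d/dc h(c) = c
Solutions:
 h(c) = -sqrt(C1 + c^2)
 h(c) = sqrt(C1 + c^2)


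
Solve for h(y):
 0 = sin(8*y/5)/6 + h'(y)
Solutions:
 h(y) = C1 + 5*cos(8*y/5)/48


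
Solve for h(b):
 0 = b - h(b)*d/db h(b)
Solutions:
 h(b) = -sqrt(C1 + b^2)
 h(b) = sqrt(C1 + b^2)


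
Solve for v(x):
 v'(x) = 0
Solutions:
 v(x) = C1


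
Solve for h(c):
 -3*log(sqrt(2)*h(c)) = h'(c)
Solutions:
 2*Integral(1/(2*log(_y) + log(2)), (_y, h(c)))/3 = C1 - c


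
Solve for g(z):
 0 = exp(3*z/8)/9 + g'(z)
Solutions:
 g(z) = C1 - 8*exp(3*z/8)/27


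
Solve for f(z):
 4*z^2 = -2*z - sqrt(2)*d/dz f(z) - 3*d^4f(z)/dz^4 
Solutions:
 f(z) = C1 + C4*exp(-2^(1/6)*3^(2/3)*z/3) - 2*sqrt(2)*z^3/3 - sqrt(2)*z^2/2 + (C2*sin(6^(1/6)*z/2) + C3*cos(6^(1/6)*z/2))*exp(2^(1/6)*3^(2/3)*z/6)


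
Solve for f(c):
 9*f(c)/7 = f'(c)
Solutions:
 f(c) = C1*exp(9*c/7)


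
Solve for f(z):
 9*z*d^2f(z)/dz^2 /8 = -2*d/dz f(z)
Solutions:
 f(z) = C1 + C2/z^(7/9)


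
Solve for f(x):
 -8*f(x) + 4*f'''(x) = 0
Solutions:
 f(x) = C3*exp(2^(1/3)*x) + (C1*sin(2^(1/3)*sqrt(3)*x/2) + C2*cos(2^(1/3)*sqrt(3)*x/2))*exp(-2^(1/3)*x/2)


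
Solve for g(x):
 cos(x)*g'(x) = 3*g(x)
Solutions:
 g(x) = C1*(sin(x) + 1)^(3/2)/(sin(x) - 1)^(3/2)


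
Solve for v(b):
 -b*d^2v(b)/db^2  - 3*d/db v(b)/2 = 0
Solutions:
 v(b) = C1 + C2/sqrt(b)


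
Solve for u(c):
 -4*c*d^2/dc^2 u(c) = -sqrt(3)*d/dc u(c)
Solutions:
 u(c) = C1 + C2*c^(sqrt(3)/4 + 1)


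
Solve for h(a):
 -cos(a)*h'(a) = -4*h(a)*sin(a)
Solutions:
 h(a) = C1/cos(a)^4


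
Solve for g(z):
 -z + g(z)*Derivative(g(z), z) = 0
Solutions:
 g(z) = -sqrt(C1 + z^2)
 g(z) = sqrt(C1 + z^2)


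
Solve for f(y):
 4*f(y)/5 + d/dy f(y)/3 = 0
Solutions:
 f(y) = C1*exp(-12*y/5)


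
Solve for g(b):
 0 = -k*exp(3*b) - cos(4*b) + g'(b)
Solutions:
 g(b) = C1 + k*exp(3*b)/3 + sin(4*b)/4


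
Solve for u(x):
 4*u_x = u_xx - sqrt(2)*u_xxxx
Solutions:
 u(x) = C1 + C2*exp(3^(1/3)*x*(sqrt(2)*3^(1/3)/(sqrt(3)*sqrt(216 - sqrt(2))/2 + 9*sqrt(2))^(1/3) + 2*(sqrt(3)*sqrt(216 - sqrt(2))/2 + 9*sqrt(2))^(1/3))/12)*sin(x*(-3*sqrt(6)/(3*sqrt(3)*sqrt(216 - sqrt(2))/2 + 27*sqrt(2))^(1/3) + 2*sqrt(3)*(3*sqrt(3)*sqrt(216 - sqrt(2))/2 + 27*sqrt(2))^(1/3))/12) + C3*exp(3^(1/3)*x*(sqrt(2)*3^(1/3)/(sqrt(3)*sqrt(216 - sqrt(2))/2 + 9*sqrt(2))^(1/3) + 2*(sqrt(3)*sqrt(216 - sqrt(2))/2 + 9*sqrt(2))^(1/3))/12)*cos(x*(-3*sqrt(6)/(3*sqrt(3)*sqrt(216 - sqrt(2))/2 + 27*sqrt(2))^(1/3) + 2*sqrt(3)*(3*sqrt(3)*sqrt(216 - sqrt(2))/2 + 27*sqrt(2))^(1/3))/12) + C4*exp(-3^(1/3)*x*(sqrt(2)*3^(1/3)/(sqrt(3)*sqrt(216 - sqrt(2))/2 + 9*sqrt(2))^(1/3) + 2*(sqrt(3)*sqrt(216 - sqrt(2))/2 + 9*sqrt(2))^(1/3))/6)


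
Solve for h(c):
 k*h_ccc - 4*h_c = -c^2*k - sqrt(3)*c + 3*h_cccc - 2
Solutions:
 h(c) = C1 + C2*exp(c*(-k^2/(-k^3/27 + sqrt(-k^6 + (486 - k^3)^2)/27 + 18)^(1/3) + 3*k - 9*(-k^3/27 + sqrt(-k^6 + (486 - k^3)^2)/27 + 18)^(1/3))/27) + C3*exp(c*(-4*k^2/((-1 + sqrt(3)*I)*(-k^3/27 + sqrt(-k^6 + (486 - k^3)^2)/27 + 18)^(1/3)) + 6*k + 9*(-k^3/27 + sqrt(-k^6 + (486 - k^3)^2)/27 + 18)^(1/3) - 9*sqrt(3)*I*(-k^3/27 + sqrt(-k^6 + (486 - k^3)^2)/27 + 18)^(1/3))/54) + C4*exp(c*(4*k^2/((1 + sqrt(3)*I)*(-k^3/27 + sqrt(-k^6 + (486 - k^3)^2)/27 + 18)^(1/3)) + 6*k + 9*(-k^3/27 + sqrt(-k^6 + (486 - k^3)^2)/27 + 18)^(1/3) + 9*sqrt(3)*I*(-k^3/27 + sqrt(-k^6 + (486 - k^3)^2)/27 + 18)^(1/3))/54) + c^3*k/12 + sqrt(3)*c^2/8 + c*k^2/8 + c/2


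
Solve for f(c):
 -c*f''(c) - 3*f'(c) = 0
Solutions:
 f(c) = C1 + C2/c^2


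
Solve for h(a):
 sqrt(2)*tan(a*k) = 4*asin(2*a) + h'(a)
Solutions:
 h(a) = C1 - 4*a*asin(2*a) - 2*sqrt(1 - 4*a^2) + sqrt(2)*Piecewise((-log(cos(a*k))/k, Ne(k, 0)), (0, True))


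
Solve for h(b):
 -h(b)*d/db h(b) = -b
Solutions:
 h(b) = -sqrt(C1 + b^2)
 h(b) = sqrt(C1 + b^2)


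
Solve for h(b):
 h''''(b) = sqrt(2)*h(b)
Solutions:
 h(b) = C1*exp(-2^(1/8)*b) + C2*exp(2^(1/8)*b) + C3*sin(2^(1/8)*b) + C4*cos(2^(1/8)*b)


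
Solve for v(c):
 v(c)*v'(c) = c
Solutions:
 v(c) = -sqrt(C1 + c^2)
 v(c) = sqrt(C1 + c^2)


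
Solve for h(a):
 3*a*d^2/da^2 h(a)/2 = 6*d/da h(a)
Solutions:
 h(a) = C1 + C2*a^5


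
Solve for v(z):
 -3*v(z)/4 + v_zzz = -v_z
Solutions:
 v(z) = C1*exp(3^(1/3)*z*(-(27 + sqrt(921))^(1/3) + 4*3^(1/3)/(27 + sqrt(921))^(1/3))/12)*sin(3^(1/6)*z*((27 + sqrt(921))^(-1/3) + 3^(2/3)*(27 + sqrt(921))^(1/3)/12)) + C2*exp(3^(1/3)*z*(-(27 + sqrt(921))^(1/3) + 4*3^(1/3)/(27 + sqrt(921))^(1/3))/12)*cos(3^(1/6)*z*((27 + sqrt(921))^(-1/3) + 3^(2/3)*(27 + sqrt(921))^(1/3)/12)) + C3*exp(-3^(1/3)*z*(-(27 + sqrt(921))^(1/3) + 4*3^(1/3)/(27 + sqrt(921))^(1/3))/6)


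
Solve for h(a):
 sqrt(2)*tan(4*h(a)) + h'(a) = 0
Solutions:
 h(a) = -asin(C1*exp(-4*sqrt(2)*a))/4 + pi/4
 h(a) = asin(C1*exp(-4*sqrt(2)*a))/4


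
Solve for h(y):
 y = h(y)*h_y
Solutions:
 h(y) = -sqrt(C1 + y^2)
 h(y) = sqrt(C1 + y^2)


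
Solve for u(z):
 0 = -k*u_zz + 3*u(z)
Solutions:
 u(z) = C1*exp(-sqrt(3)*z*sqrt(1/k)) + C2*exp(sqrt(3)*z*sqrt(1/k))


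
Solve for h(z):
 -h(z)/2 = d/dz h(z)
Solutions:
 h(z) = C1*exp(-z/2)


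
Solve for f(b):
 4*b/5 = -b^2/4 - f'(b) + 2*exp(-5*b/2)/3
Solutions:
 f(b) = C1 - b^3/12 - 2*b^2/5 - 4*exp(-5*b/2)/15


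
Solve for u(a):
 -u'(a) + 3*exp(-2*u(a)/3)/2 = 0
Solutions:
 u(a) = 3*log(-sqrt(C1 + 3*a)) - 3*log(3)/2
 u(a) = 3*log(C1 + 3*a)/2 - 3*log(3)/2


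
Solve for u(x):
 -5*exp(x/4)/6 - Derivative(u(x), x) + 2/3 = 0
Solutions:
 u(x) = C1 + 2*x/3 - 10*exp(x/4)/3
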